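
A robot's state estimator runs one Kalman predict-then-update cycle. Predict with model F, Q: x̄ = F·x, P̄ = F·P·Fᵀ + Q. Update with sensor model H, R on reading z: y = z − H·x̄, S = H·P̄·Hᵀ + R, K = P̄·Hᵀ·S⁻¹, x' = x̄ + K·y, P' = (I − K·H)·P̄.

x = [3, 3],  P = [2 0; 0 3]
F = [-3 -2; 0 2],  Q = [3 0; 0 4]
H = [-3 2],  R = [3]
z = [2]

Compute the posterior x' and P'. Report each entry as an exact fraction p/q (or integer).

x' = [-855/508, -173/127]
P' = [1635/508 567/127; 567/127 876/127]

x̄ = F·x = [-15, 6]
P̄ = F·P·Fᵀ + Q = [33 -12; -12 16]
y = z − H·x̄ = [-55]
S = H·P̄·Hᵀ + R = [508]
K = P̄·Hᵀ·S⁻¹ = [-123/508; 17/127]
x' = x̄ + K·y = [-855/508, -173/127]
P' = (I − K·H)·P̄ = [1635/508 567/127; 567/127 876/127]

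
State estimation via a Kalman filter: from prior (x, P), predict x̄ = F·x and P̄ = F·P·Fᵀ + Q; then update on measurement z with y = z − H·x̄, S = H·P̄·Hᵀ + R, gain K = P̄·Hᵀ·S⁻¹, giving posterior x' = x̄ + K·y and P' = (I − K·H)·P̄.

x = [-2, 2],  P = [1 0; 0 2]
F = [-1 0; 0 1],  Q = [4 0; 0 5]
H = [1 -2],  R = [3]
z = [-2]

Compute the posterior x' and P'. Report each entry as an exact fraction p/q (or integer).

x' = [2, 2]
P' = [155/36 35/18; 35/18 14/9]

x̄ = F·x = [2, 2]
P̄ = F·P·Fᵀ + Q = [5 0; 0 7]
y = z − H·x̄ = [0]
S = H·P̄·Hᵀ + R = [36]
K = P̄·Hᵀ·S⁻¹ = [5/36; -7/18]
x' = x̄ + K·y = [2, 2]
P' = (I − K·H)·P̄ = [155/36 35/18; 35/18 14/9]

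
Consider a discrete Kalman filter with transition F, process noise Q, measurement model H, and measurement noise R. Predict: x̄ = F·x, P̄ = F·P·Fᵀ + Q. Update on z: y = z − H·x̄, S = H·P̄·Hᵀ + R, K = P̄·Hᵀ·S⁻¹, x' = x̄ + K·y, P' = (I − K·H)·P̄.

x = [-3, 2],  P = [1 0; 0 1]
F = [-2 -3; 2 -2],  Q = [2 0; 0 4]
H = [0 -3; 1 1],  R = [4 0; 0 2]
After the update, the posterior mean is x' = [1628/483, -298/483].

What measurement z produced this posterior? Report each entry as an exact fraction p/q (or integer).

z = [1, 3]

x̄ = F·x = [0, -10]
P̄ = F·P·Fᵀ + Q = [15 2; 2 12]
S = H·P̄·Hᵀ + R = [112 -42; -42 33]
K = P̄·Hᵀ·S⁻¹ = [43/161 59/69; -50/161 2/69]
x' − x̄ = [1628/483, 4532/483] = K·y
y = (KᵀK)⁻¹·Kᵀ·(x' − x̄) = [-29, 13]
z = y + H·x̄ = [-29, 13] + [30, -10] = [1, 3]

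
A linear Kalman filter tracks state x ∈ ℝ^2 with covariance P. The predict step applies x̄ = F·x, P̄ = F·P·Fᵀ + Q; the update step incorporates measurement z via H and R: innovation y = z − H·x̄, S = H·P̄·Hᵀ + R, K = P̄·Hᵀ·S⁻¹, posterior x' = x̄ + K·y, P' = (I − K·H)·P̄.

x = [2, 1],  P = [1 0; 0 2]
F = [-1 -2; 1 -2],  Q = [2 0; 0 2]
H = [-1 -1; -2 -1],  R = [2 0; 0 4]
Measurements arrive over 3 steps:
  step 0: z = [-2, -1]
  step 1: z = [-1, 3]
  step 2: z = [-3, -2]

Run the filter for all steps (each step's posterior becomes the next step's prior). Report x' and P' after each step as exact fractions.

step 0: x' = [-1, 183/65], P' = [4/3 -4/3; -4/3 476/195]
step 1: x' = [-23461/20410, 1409/2041], P' = [12047/10205 -2480/2041; -2480/2041 4932/2041]
step 2: x' = [2420815/2118773, 1798414/2118773], P' = [2450804/2118773 -2486716/2118773; -2486716/2118773 4972420/2118773]

step 0: x̄ = F·x = [-4, 0]
step 0: P̄ = F·P·Fᵀ + Q = [11 7; 7 11]
step 0: y = z − H·x̄ = [-6, -9]
step 0: S = H·P̄·Hᵀ + R = [38 54; 54 87]
step 0: K = P̄·Hᵀ·S⁻¹ = [0 -1/3; -36/65 11/195]
step 0: x' = x̄ + K·y = [-1, 183/65]
step 0: P' = (I − K·H)·P̄ = [4/3 -4/3; -4/3 476/195]
step 1: x̄ = F·x = [-301/65, -431/65]
step 1: P̄ = F·P·Fᵀ + Q = [1514/195 548/65; 548/65 1198/65]
step 1: y = z − H·x̄ = [-797/65, -838/65]
step 1: S = H·P̄·Hᵀ + R = [8786/195 11554/195; 11554/195 17006/195]
step 1: K = P̄·Hᵀ·S⁻¹ = [353/20410 -5847/20410; -1226/2041 7/2041]
step 1: x' = x̄ + K·y = [-23461/20410, 1409/2041]
step 1: P' = (I − K·H)·P̄ = [12047/10205 -2480/2041; -2480/2041 4932/2041]
step 2: x̄ = F·x = [-363/1570, -51641/20410]
step 2: P̄ = F·P·Fᵀ + Q = [6269/785 6661/785; 6661/785 180697/10205]
step 2: y = z − H·x̄ = [-11759/2041, -101899/20410]
step 2: S = H·P̄·Hᵀ + R = [91158/2041 120694/2041; 120694/2041 893877/10205]
step 2: K = P̄·Hᵀ·S⁻¹ = [17956/2118773 -603723/2118773; -1242852/2118773 253/2118773]
step 2: x' = x̄ + K·y = [2420815/2118773, 1798414/2118773]
step 2: P' = (I − K·H)·P̄ = [2450804/2118773 -2486716/2118773; -2486716/2118773 4972420/2118773]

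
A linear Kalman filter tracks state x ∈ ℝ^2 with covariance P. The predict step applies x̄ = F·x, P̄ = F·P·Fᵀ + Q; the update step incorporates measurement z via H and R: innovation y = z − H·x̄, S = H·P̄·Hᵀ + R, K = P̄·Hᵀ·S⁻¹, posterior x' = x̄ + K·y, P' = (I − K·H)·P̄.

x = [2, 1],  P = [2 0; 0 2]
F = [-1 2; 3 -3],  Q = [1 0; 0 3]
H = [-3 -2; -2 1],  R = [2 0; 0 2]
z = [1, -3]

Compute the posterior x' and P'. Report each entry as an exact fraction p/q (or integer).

x' = [4197/5537, -8145/5537]
P' = [1094/5537 -912/5537; -912/5537 2886/5537]

x̄ = F·x = [0, 3]
P̄ = F·P·Fᵀ + Q = [11 -18; -18 39]
y = z − H·x̄ = [7, -6]
S = H·P̄·Hᵀ + R = [41 -30; -30 157]
K = P̄·Hᵀ·S⁻¹ = [-729/5537 -1550/5537; -1518/5537 2355/5537]
x' = x̄ + K·y = [4197/5537, -8145/5537]
P' = (I − K·H)·P̄ = [1094/5537 -912/5537; -912/5537 2886/5537]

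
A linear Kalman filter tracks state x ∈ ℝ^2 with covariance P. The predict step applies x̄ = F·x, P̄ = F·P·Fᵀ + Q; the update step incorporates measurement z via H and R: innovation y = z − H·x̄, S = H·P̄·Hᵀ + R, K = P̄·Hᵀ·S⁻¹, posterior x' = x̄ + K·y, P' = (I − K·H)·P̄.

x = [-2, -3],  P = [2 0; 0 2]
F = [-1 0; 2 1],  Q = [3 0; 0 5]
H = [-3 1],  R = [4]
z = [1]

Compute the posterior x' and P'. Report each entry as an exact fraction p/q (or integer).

x' = [-45/44, -119/44]
P' = [79/88 161/88; 161/88 591/88]

x̄ = F·x = [2, -7]
P̄ = F·P·Fᵀ + Q = [5 -4; -4 15]
y = z − H·x̄ = [14]
S = H·P̄·Hᵀ + R = [88]
K = P̄·Hᵀ·S⁻¹ = [-19/88; 27/88]
x' = x̄ + K·y = [-45/44, -119/44]
P' = (I − K·H)·P̄ = [79/88 161/88; 161/88 591/88]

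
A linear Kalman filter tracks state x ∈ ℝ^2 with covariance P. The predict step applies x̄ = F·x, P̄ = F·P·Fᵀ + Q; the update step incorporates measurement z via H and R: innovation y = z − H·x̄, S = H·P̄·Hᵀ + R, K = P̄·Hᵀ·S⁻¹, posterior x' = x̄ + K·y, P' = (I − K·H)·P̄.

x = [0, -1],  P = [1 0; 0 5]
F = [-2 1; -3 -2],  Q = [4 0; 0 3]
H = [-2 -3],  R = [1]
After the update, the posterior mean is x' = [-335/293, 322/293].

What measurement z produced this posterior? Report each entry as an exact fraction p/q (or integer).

z = [-1]

x̄ = F·x = [-1, 2]
P̄ = F·P·Fᵀ + Q = [13 -4; -4 32]
S = H·P̄·Hᵀ + R = [293]
K = P̄·Hᵀ·S⁻¹ = [-14/293; -88/293]
x' − x̄ = [-42/293, -264/293] = K·y
y = (KᵀK)⁻¹·Kᵀ·(x' − x̄) = [3]
z = y + H·x̄ = [3] + [-4] = [-1]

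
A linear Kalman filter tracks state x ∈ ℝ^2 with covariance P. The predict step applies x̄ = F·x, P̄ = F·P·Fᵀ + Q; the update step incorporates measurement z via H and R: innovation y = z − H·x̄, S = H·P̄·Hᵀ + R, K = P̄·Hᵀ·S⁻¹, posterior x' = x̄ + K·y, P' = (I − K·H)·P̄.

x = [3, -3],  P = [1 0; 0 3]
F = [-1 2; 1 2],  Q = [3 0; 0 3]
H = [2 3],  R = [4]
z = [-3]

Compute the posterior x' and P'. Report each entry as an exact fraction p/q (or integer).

x' = [-192/43, 81/43]
P' = [1279/344 -383/172; -383/172 151/86]

x̄ = F·x = [-9, -3]
P̄ = F·P·Fᵀ + Q = [16 11; 11 16]
y = z − H·x̄ = [24]
S = H·P̄·Hᵀ + R = [344]
K = P̄·Hᵀ·S⁻¹ = [65/344; 35/172]
x' = x̄ + K·y = [-192/43, 81/43]
P' = (I − K·H)·P̄ = [1279/344 -383/172; -383/172 151/86]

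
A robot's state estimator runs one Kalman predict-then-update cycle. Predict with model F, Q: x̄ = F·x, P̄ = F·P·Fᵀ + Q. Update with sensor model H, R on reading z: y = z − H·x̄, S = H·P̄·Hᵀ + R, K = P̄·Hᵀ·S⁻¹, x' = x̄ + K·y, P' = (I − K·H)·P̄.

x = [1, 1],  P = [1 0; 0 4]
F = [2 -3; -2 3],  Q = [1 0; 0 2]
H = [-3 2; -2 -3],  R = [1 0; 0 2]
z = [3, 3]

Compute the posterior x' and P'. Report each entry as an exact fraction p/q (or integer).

x' = [-2077/1893, -305/1893]
P' = [539/5679 163/5679; 163/5679 692/5679]

x̄ = F·x = [-1, 1]
P̄ = F·P·Fᵀ + Q = [41 -40; -40 42]
y = z − H·x̄ = [-2, 4]
S = H·P̄·Hᵀ + R = [1018 -206; -206 64]
K = P̄·Hᵀ·S⁻¹ = [-1291/5679 -1567/11358; 895/5679 -1201/5679]
x' = x̄ + K·y = [-2077/1893, -305/1893]
P' = (I − K·H)·P̄ = [539/5679 163/5679; 163/5679 692/5679]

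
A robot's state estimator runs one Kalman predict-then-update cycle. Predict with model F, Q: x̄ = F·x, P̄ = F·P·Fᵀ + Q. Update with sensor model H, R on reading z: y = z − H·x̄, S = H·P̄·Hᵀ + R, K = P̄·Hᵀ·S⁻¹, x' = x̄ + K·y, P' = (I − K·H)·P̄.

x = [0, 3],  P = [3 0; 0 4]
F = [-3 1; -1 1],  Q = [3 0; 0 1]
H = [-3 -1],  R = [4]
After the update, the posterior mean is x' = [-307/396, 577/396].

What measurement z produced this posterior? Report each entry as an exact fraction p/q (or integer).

x̄ = F·x = [3, 3]
P̄ = F·P·Fᵀ + Q = [34 13; 13 8]
S = H·P̄·Hᵀ + R = [396]
K = P̄·Hᵀ·S⁻¹ = [-115/396; -47/396]
x' − x̄ = [-1495/396, -611/396] = K·y
y = (KᵀK)⁻¹·Kᵀ·(x' − x̄) = [13]
z = y + H·x̄ = [13] + [-12] = [1]

z = [1]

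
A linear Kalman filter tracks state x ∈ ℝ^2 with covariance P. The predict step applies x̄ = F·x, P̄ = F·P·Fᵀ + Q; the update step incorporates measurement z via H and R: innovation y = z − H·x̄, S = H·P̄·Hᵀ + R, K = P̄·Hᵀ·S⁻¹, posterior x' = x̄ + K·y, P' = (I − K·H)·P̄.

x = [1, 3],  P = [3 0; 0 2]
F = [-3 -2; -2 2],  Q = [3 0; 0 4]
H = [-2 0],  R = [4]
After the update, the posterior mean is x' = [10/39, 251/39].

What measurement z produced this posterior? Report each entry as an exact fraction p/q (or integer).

x̄ = F·x = [-9, 4]
P̄ = F·P·Fᵀ + Q = [38 10; 10 24]
S = H·P̄·Hᵀ + R = [156]
K = P̄·Hᵀ·S⁻¹ = [-19/39; -5/39]
x' − x̄ = [361/39, 95/39] = K·y
y = (KᵀK)⁻¹·Kᵀ·(x' − x̄) = [-19]
z = y + H·x̄ = [-19] + [18] = [-1]

z = [-1]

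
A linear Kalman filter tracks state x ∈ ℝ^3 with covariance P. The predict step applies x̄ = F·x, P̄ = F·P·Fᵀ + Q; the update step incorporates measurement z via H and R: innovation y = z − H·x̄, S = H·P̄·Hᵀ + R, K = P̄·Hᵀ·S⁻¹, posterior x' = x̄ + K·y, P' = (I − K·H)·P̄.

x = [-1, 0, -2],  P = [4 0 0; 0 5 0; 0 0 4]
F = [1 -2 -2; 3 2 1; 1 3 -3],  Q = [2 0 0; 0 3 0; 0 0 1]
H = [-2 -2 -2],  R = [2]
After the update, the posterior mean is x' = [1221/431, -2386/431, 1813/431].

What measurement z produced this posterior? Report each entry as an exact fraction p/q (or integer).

z = [-3]

x̄ = F·x = [3, -5, 5]
P̄ = F·P·Fᵀ + Q = [42 -16 -2; -16 63 30; -2 30 86]
S = H·P̄·Hᵀ + R = [862]
K = P̄·Hᵀ·S⁻¹ = [-24/431; -77/431; -114/431]
x' − x̄ = [-72/431, -231/431, -342/431] = K·y
y = (KᵀK)⁻¹·Kᵀ·(x' − x̄) = [3]
z = y + H·x̄ = [3] + [-6] = [-3]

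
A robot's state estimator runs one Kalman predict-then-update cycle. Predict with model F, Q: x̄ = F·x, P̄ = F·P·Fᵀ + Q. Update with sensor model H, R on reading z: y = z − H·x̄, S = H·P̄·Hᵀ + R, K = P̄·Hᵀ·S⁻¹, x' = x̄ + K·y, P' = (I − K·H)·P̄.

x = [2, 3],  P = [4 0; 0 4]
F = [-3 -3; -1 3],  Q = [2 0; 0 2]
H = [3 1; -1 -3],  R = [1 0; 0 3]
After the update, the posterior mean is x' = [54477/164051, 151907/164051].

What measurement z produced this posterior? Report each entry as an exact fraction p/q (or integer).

x̄ = F·x = [-15, 7]
P̄ = F·P·Fᵀ + Q = [74 -24; -24 42]
S = H·P̄·Hᵀ + R = [565 -108; -108 311]
K = P̄·Hᵀ·S⁻¹ = [61362/164051 20254/164051; -20346/164051 -60870/164051]
x' − x̄ = [2515242/164051, -996450/164051] = K·y
y = (KᵀK)⁻¹·Kᵀ·(x' − x̄) = [40, 3]
z = y + H·x̄ = [40, 3] + [-38, -6] = [2, -3]

z = [2, -3]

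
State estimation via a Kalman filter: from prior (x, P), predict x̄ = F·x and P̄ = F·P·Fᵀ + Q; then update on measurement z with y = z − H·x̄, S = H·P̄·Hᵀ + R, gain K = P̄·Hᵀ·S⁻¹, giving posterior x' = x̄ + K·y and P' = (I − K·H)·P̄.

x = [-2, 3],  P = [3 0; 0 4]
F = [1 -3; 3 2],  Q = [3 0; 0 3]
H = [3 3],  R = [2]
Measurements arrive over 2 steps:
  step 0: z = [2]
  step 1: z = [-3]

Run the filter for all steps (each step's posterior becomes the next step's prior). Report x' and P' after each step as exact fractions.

step 0: x̄ = F·x = [-11, 0]
step 0: P̄ = F·P·Fᵀ + Q = [42 -15; -15 46]
step 0: y = z − H·x̄ = [35]
step 0: S = H·P̄·Hᵀ + R = [524]
step 0: K = P̄·Hᵀ·S⁻¹ = [81/524; 93/524]
step 0: x' = x̄ + K·y = [-2929/524, 3255/524]
step 0: P' = (I − K·H)·P̄ = [15447/524 -15393/524; -15393/524 15455/524]
step 1: x̄ = F·x = [-6347/262, -2277/524]
step 1: P̄ = F·P·Fᵀ + Q = [62118/131 30681/262; 30681/262 17699/524]
step 1: y = z − H·x̄ = [43341/524]
step 1: S = H·P̄·Hᵀ + R = [3501103/524]
step 1: K = P̄·Hᵀ·S⁻¹ = [929502/3501103; 237183/3501103]
step 1: x' = x̄ + K·y = [-7934075/3501103, 4404078/3501103]
step 1: P' = (I − K·H)·P̄ = [11358963/3501103 -10739295/3501103; -10739295/3501103 10897417/3501103]

step 0: x' = [-2929/524, 3255/524], P' = [15447/524 -15393/524; -15393/524 15455/524]
step 1: x' = [-7934075/3501103, 4404078/3501103], P' = [11358963/3501103 -10739295/3501103; -10739295/3501103 10897417/3501103]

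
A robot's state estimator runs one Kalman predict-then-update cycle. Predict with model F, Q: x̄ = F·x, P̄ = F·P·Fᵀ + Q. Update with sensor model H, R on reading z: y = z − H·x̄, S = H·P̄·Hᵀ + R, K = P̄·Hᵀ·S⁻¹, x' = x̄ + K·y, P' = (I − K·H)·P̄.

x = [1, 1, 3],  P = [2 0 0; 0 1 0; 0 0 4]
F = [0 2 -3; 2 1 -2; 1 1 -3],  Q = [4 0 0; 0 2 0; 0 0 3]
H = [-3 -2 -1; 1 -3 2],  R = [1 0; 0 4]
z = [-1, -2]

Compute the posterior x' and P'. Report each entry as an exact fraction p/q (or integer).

x̄ = F·x = [-7, -3, -7]
P̄ = F·P·Fᵀ + Q = [44 26 38; 26 27 29; 38 29 42]
y = z − H·x̄ = [-35, 10]
S = H·P̄·Hᵀ + R = [1203 -167; -167 107]
K = P̄·Hᵀ·S⁻¹ = [-4185/25208 3363/25208; -8363/50416 -11639/50416; -17053/100832 6367/100832]
x' = x̄ + K·y = [3649/25208, 25067/50416, -45299/100832]
P' = (I − K·H)·P̄ = [9709/6302 -14233/12604 -55391/25208; -14233/12604 24853/25208 79747/50416; -55391/25208 79747/50416 362757/100832]

x' = [3649/25208, 25067/50416, -45299/100832]
P' = [9709/6302 -14233/12604 -55391/25208; -14233/12604 24853/25208 79747/50416; -55391/25208 79747/50416 362757/100832]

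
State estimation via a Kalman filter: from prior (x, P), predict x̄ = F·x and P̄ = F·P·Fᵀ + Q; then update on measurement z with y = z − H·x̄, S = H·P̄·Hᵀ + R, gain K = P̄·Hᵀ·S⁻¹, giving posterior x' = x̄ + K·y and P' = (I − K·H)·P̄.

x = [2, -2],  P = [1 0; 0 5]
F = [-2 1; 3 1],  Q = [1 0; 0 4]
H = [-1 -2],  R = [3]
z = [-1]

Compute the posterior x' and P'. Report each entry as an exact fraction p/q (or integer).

x' = [-494/81, 289/81]
P' = [746/81 -361/81; -361/81 233/81]

x̄ = F·x = [-6, 4]
P̄ = F·P·Fᵀ + Q = [10 -1; -1 18]
y = z − H·x̄ = [1]
S = H·P̄·Hᵀ + R = [81]
K = P̄·Hᵀ·S⁻¹ = [-8/81; -35/81]
x' = x̄ + K·y = [-494/81, 289/81]
P' = (I − K·H)·P̄ = [746/81 -361/81; -361/81 233/81]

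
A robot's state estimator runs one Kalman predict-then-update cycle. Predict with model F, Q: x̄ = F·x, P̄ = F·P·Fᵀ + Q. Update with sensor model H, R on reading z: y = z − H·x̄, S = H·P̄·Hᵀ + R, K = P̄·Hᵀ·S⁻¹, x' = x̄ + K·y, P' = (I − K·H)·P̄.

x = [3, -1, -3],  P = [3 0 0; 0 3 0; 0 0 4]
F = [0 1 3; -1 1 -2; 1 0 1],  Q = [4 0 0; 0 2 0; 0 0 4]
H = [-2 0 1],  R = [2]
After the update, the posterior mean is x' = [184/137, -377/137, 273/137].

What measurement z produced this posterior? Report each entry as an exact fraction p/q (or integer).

x̄ = F·x = [-10, 2, 0]
P̄ = F·P·Fᵀ + Q = [43 -21 12; -21 24 -11; 12 -11 11]
S = H·P̄·Hᵀ + R = [137]
K = P̄·Hᵀ·S⁻¹ = [-74/137; 31/137; -13/137]
x' − x̄ = [1554/137, -651/137, 273/137] = K·y
y = (KᵀK)⁻¹·Kᵀ·(x' − x̄) = [-21]
z = y + H·x̄ = [-21] + [20] = [-1]

z = [-1]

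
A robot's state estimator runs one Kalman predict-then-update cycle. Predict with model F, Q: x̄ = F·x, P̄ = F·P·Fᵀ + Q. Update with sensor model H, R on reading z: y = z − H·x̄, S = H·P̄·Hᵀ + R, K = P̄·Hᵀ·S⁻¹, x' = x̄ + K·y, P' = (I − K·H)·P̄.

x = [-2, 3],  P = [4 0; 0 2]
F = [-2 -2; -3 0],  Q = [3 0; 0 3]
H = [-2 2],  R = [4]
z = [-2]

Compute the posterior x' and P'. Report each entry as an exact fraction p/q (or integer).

x' = [-11/19, -21/19]
P' = [504/19 501/19; 501/19 516/19]

x̄ = F·x = [-2, 6]
P̄ = F·P·Fᵀ + Q = [27 24; 24 39]
y = z − H·x̄ = [-18]
S = H·P̄·Hᵀ + R = [76]
K = P̄·Hᵀ·S⁻¹ = [-3/38; 15/38]
x' = x̄ + K·y = [-11/19, -21/19]
P' = (I − K·H)·P̄ = [504/19 501/19; 501/19 516/19]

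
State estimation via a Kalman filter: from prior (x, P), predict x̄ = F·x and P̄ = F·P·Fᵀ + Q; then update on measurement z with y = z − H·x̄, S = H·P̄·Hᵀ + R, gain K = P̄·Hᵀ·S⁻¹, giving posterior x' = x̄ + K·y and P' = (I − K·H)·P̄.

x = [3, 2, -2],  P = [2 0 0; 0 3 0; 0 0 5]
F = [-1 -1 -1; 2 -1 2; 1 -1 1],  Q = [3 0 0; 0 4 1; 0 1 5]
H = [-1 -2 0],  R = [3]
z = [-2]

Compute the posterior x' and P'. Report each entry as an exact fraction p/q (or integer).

x' = [-381/112, 295/112, 3/7]
P' = [1375/112 -701/112 -10/7; -701/112 439/112 8/7; -10/7 8/7 41/7]

x̄ = F·x = [-3, 0, -1]
P̄ = F·P·Fᵀ + Q = [13 -11 -4; -11 35 18; -4 18 15]
y = z − H·x̄ = [-5]
S = H·P̄·Hᵀ + R = [112]
K = P̄·Hᵀ·S⁻¹ = [9/112; -59/112; -2/7]
x' = x̄ + K·y = [-381/112, 295/112, 3/7]
P' = (I − K·H)·P̄ = [1375/112 -701/112 -10/7; -701/112 439/112 8/7; -10/7 8/7 41/7]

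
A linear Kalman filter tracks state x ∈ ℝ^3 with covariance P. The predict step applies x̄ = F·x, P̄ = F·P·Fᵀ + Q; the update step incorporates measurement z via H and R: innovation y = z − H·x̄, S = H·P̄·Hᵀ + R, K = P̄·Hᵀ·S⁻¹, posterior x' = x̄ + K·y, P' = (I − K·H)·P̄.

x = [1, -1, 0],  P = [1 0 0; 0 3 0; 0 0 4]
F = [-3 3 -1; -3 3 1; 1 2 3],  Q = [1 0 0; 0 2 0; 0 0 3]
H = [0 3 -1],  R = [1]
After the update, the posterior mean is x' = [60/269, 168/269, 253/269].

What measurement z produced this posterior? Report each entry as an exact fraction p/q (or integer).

x̄ = F·x = [-6, -6, -1]
P̄ = F·P·Fᵀ + Q = [41 32 3; 32 42 27; 3 27 52]
S = H·P̄·Hᵀ + R = [269]
K = P̄·Hᵀ·S⁻¹ = [93/269; 99/269; 29/269]
x' − x̄ = [1674/269, 1782/269, 522/269] = K·y
y = (KᵀK)⁻¹·Kᵀ·(x' − x̄) = [18]
z = y + H·x̄ = [18] + [-17] = [1]

z = [1]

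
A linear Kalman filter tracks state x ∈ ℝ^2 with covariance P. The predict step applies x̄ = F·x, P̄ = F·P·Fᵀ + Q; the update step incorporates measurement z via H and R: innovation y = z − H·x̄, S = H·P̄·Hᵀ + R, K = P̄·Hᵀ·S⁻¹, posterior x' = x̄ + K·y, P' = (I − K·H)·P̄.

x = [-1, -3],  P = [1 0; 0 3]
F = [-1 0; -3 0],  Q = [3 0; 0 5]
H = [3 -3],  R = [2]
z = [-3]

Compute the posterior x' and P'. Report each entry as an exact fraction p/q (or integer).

x' = [119/110, 21/10]
P' = [431/110 39/10; 39/10 41/10]

x̄ = F·x = [1, 3]
P̄ = F·P·Fᵀ + Q = [4 3; 3 14]
y = z − H·x̄ = [3]
S = H·P̄·Hᵀ + R = [110]
K = P̄·Hᵀ·S⁻¹ = [3/110; -3/10]
x' = x̄ + K·y = [119/110, 21/10]
P' = (I − K·H)·P̄ = [431/110 39/10; 39/10 41/10]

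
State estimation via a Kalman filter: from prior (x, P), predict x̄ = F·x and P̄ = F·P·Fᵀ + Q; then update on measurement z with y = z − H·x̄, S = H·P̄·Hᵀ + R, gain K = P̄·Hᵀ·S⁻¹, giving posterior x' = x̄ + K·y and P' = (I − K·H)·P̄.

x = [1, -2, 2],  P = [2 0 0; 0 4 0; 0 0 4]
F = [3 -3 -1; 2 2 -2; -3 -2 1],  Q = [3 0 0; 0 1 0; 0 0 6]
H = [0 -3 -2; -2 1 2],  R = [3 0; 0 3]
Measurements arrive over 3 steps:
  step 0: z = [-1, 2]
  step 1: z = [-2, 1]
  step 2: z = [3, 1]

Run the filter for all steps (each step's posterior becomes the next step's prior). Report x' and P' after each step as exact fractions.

step 0: x' = [41303/36391, -62833/36391, 106853/36391], P' = [525531/36391 -503526/36391 756390/36391; -503526/36391 535005/36391 -777096/36391; 756390/36391 -777096/36391 1154100/36391]
step 1: x' = [-273689903/1266981019, 492881581/1266981019, 276315814/1266981019], P' = [8231297925/1266981019 -7675717290/1266981019 11392274409/1266981019; -7675717290/1266981019 8877741033/1266981019 -12327918684/1266981019; 11392274409/1266981019 -12327918684/1266981019 17910490869/1266981019]
step 2: x' = [-14830533580798/19814849167263, -8084959093544/6604949722421, 7050074553533/19814849167263], P' = [42164572398254/6604949722421 -39175970353602/6604949722421 58218048502856/6604949722421; -39175970353602/6604949722421 45331861626279/6604949722421 -62940098469144/6604949722421; 58218048502856/6604949722421 -62940098469144/6604949722421 91515165399830/6604949722421]

step 0: x̄ = F·x = [7, -6, 3]
step 0: P̄ = F·P·Fᵀ + Q = [61 -4 2; -4 41 -36; 2 -36 44]
step 0: y = z − H·x̄ = [-13, 16]
step 0: S = H·P̄·Hᵀ + R = [116 -27; -27 320]
step 0: K = P̄·Hᵀ·S⁻¹ = [-734/36391 -13936/36391; -16941/36391 -4045/36391; 7696/36391 6108/36391]
step 0: x' = x̄ + K·y = [41303/36391, -62833/36391, 106853/36391]
step 0: P' = (I − K·H)·P̄ = [525531/36391 -503526/36391 756390/36391; -503526/36391 535005/36391 -777096/36391; 756390/36391 -777096/36391 1154100/36391]
step 1: x̄ = F·x = [205555/36391, -256766/36391, 108610/36391]
step 1: P̄ = F·P·Fᵀ + Q = [10670649/36391 -6908148/36391 1131009/36391; -6908148/36391 5032375/36391 -1177602/36391; 1131009/36391 -1177602/36391 769977/36391]
step 1: y = z − H·x̄ = [-625860/36391, 487047/36391]
step 1: S = H·P̄·Hᵀ + R = [34349232/36391 -45681069/36391; -45681069/36391 64778164/36391]
step 1: K = P̄·Hᵀ·S⁻¹ = [80867684/1266981019 -451254774/1266981019; -659128577/1266981019 -142220585/1266981019; 387591438/1266981019 236171412/1266981019]
step 1: x' = x̄ + K·y = [-273689903/1266981019, 492881581/1266981019, 276315814/1266981019]
step 1: P' = (I − K·H)·P̄ = [8231297925/1266981019 -7675717290/1266981019 11392274409/1266981019; -7675717290/1266981019 8877741033/1266981019 -12327918684/1266981019; 11392274409/1266981019 -12327918684/1266981019 17910490869/1266981019]
step 2: x̄ = F·x = [-2576030266/1266981019, -114248272/1266981019, 111622361/1266981019]
step 2: P̄ = F·P·Fᵀ + Q = [171534537210/1266981019 -108507546918/1266981019 18928687272/1266981019; -108507546918/1266981019 87424516207/1266981019 -26791877352/1266981019; 18928687272/1266981019 -26791877352/1266981019 23954443242/1266981019]
step 2: y = z − H·x̄ = [3681442963/1266981019, -3994075963/1266981019]
step 2: S = H·P̄·Hᵀ + R = [564936833664/1266981019 -719086835193/1266981019; -719086835193/1266981019 1048614561160/1266981019]
step 2: K = P̄·Hᵀ·S⁻¹ = [1091814055094/19814849167263 -2356339381466/6604949722421; -3371795980183/6604949722421 -732131534935/6604949722421; 5789964607772/19814849167263 1218045108268/6604949722421]
step 2: x' = x̄ + K·y = [-14830533580798/19814849167263, -8084959093544/6604949722421, 7050074553533/19814849167263]
step 2: P' = (I − K·H)·P̄ = [42164572398254/6604949722421 -39175970353602/6604949722421 58218048502856/6604949722421; -39175970353602/6604949722421 45331861626279/6604949722421 -62940098469144/6604949722421; 58218048502856/6604949722421 -62940098469144/6604949722421 91515165399830/6604949722421]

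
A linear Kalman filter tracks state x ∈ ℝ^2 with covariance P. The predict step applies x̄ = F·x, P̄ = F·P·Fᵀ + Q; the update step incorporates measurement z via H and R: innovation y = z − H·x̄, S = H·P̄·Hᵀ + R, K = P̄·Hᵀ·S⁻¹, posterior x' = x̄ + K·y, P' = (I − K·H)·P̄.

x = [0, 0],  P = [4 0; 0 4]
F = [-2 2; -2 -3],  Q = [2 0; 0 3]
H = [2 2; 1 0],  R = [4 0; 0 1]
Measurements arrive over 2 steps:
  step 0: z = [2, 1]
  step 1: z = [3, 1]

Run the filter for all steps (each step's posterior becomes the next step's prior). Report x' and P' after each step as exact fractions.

step 0: x̄ = F·x = [0, 0]
step 0: P̄ = F·P·Fᵀ + Q = [34 -8; -8 55]
step 0: y = z − H·x̄ = [2, 1]
step 0: S = H·P̄·Hᵀ + R = [296 52; 52 35]
step 0: K = P̄·Hᵀ·S⁻¹ = [13/1914 920/957; 1853/3828 -907/957]
step 0: x' = x̄ + K·y = [311/319, 13/638]
step 0: P' = (I − K·H)·P̄ = [920/957 -907/957; -907/957 3667/1914]
step 1: x̄ = F·x = [-21/11, -1283/638]
step 1: P̄ = F·P·Fᵀ + Q = [232/11 -105/11; -105/11 24337/1914]
step 1: y = z − H·x̄ = [3458/319, 32/11]
step 1: S = H·P̄·Hᵀ + R = [60158/957 254/11; 254/11 243/11]
step 1: K = P̄·Hᵀ·S⁻¹ = [3683/136447 379262/409341; 114987/272894 -357164/409341]
step 1: x' = x̄ + K·y = [441611/409341, 15029/818682]
step 1: P' = (I − K·H)·P̄ = [379262/409341 -357164/409341; -357164/409341 702125/409341]

step 0: x' = [311/319, 13/638], P' = [920/957 -907/957; -907/957 3667/1914]
step 1: x' = [441611/409341, 15029/818682], P' = [379262/409341 -357164/409341; -357164/409341 702125/409341]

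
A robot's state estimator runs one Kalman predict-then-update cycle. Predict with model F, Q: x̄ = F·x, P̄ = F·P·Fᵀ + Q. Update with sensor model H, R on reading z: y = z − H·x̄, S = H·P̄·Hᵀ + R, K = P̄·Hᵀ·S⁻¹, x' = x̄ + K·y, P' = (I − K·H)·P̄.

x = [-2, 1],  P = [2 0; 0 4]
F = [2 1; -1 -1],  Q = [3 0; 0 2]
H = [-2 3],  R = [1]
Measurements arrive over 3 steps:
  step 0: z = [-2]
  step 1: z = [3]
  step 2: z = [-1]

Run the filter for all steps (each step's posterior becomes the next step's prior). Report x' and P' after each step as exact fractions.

step 0: x̄ = F·x = [-3, 1]
step 0: P̄ = F·P·Fᵀ + Q = [15 -8; -8 8]
step 0: y = z − H·x̄ = [-11]
step 0: S = H·P̄·Hᵀ + R = [229]
step 0: K = P̄·Hᵀ·S⁻¹ = [-54/229; 40/229]
step 0: x' = x̄ + K·y = [-93/229, -211/229]
step 0: P' = (I − K·H)·P̄ = [519/229 328/229; 328/229 232/229]
step 1: x̄ = F·x = [-397/229, 304/229]
step 1: P̄ = F·P·Fᵀ + Q = [4307/229 -2254/229; -2254/229 1865/229]
step 1: y = z − H·x̄ = [-1019/229]
step 1: S = H·P̄·Hᵀ + R = [61290/229]
step 1: K = P̄·Hᵀ·S⁻¹ = [-7688/30645; 10103/61290]
step 1: x' = x̄ + K·y = [-18917/30645, 36407/61290]
step 1: P' = (I − K·H)·P̄ = [60163/30645 37546/30645; 37546/30645 53429/61290]
step 2: x̄ = F·x = [-13087/20430, 1427/61290]
step 2: P̄ = F·P·Fᵀ + Q = [113219/6810 -173119/20430; -173119/20430 446519/61290]
step 2: y = z − H·x̄ = [-48031/20430]
step 2: S = H·P̄·Hᵀ + R = [1598681/6810]
step 2: K = P̄·Hᵀ·S⁻¹ = [-399557/1598681; 113251/685149]
step 2: x' = x̄ + K·y = [-254158/4796043, -750904/2055447]
step 2: P' = (I − K·H)·P̄ = [3135869/1598681 838883/685149; 838883/685149 1791017/2055447]

step 0: x' = [-93/229, -211/229], P' = [519/229 328/229; 328/229 232/229]
step 1: x' = [-18917/30645, 36407/61290], P' = [60163/30645 37546/30645; 37546/30645 53429/61290]
step 2: x' = [-254158/4796043, -750904/2055447], P' = [3135869/1598681 838883/685149; 838883/685149 1791017/2055447]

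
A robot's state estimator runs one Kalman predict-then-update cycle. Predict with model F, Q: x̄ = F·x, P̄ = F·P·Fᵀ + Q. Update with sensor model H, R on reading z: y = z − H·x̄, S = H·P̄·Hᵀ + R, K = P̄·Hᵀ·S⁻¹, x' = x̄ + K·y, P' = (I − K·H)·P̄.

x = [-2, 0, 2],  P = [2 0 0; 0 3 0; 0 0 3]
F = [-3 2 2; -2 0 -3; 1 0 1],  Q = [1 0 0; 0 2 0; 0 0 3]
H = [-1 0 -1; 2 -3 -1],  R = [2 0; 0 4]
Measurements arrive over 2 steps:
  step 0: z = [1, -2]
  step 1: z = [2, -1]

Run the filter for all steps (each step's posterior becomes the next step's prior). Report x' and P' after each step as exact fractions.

step 0: x̄ = F·x = [10, -2, 0]
step 0: P̄ = F·P·Fᵀ + Q = [43 -6 0; -6 37 -13; 0 -13 8]
step 0: y = z − H·x̄ = [11, -28]
step 0: S = H·P̄·Hᵀ + R = [53 -135; -135 511]
step 0: K = P̄·Hᵀ·S⁻¹ = [-7933/8858 -293/8858; -5141/8858 -3265/8858; 97/8858 563/8858]
step 0: x' = x̄ + K·y = [9521/8858, 17153/8858, -14697/8858]
step 0: P' = (I − K·H)·P̄ = [70247/8858 65349/8858 -54381/8858; 65349/8858 66275/8858 -55067/8858; -54381/8858 -55067/8858 54187/8858]
step 1: x̄ = F·x = [-23651/8858, 25049/8858, -2588/4429]
step 1: P̄ = F·P·Fᵀ + Q = [550777/8858 -106539/8858 -13711/4429; -106539/8858 133815/8858 -15575/4429; -13711/4429 -15575/4429 21123/4429]
step 1: y = z − H·x̄ = [-11111/8858, 108415/8858]
step 1: S = H·P̄·Hᵀ + R = [555895/8858 -1444953/8858; -1444953/8858 4686377/8858]
step 1: K = P̄·Hᵀ·S⁻¹ = [-40583657/58392907 5536490/58392907; -22317002/58392907 -14149921/58392907; -8436496/58392907 -2646584/58392907]
step 1: x' = x̄ + K·y = [-37241710/58392907, 19935025/58392907, -55930592/58392907]
step 1: P' = (I − K·H)·P̄ = [327578423/58392907 293140665/58392907 -246411109/58392907; 293140665/58392907 297129225/58392907 -248506661/58392907; -246411109/58392907 -248506661/58392907 263284101/58392907]

step 0: x' = [9521/8858, 17153/8858, -14697/8858], P' = [70247/8858 65349/8858 -54381/8858; 65349/8858 66275/8858 -55067/8858; -54381/8858 -55067/8858 54187/8858]
step 1: x' = [-37241710/58392907, 19935025/58392907, -55930592/58392907], P' = [327578423/58392907 293140665/58392907 -246411109/58392907; 293140665/58392907 297129225/58392907 -248506661/58392907; -246411109/58392907 -248506661/58392907 263284101/58392907]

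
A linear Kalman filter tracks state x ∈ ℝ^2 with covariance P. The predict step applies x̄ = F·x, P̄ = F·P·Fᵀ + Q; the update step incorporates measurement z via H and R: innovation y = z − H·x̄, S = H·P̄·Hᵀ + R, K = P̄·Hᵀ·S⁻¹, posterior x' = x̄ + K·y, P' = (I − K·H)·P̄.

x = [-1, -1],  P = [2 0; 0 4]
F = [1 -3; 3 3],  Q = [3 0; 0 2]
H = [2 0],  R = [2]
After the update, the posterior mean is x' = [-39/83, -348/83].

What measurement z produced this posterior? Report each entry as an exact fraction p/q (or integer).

z = [-1]

x̄ = F·x = [2, -6]
P̄ = F·P·Fᵀ + Q = [41 -30; -30 56]
S = H·P̄·Hᵀ + R = [166]
K = P̄·Hᵀ·S⁻¹ = [41/83; -30/83]
x' − x̄ = [-205/83, 150/83] = K·y
y = (KᵀK)⁻¹·Kᵀ·(x' − x̄) = [-5]
z = y + H·x̄ = [-5] + [4] = [-1]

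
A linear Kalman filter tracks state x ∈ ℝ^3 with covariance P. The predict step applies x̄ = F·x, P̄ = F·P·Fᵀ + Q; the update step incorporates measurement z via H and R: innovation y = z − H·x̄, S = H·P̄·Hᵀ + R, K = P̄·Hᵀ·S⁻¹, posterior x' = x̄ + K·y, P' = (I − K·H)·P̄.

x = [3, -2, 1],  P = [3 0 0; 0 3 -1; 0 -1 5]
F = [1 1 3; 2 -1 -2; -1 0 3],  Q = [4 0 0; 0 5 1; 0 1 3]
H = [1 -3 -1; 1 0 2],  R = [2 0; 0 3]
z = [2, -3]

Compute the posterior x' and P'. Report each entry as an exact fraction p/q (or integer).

x̄ = F·x = [4, 6, 0]
P̄ = F·P·Fᵀ + Q = [49 -22 39; -22 36 -32; 39 -32 51]
y = z − H·x̄ = [16, -7]
S = H·P̄·Hᵀ + R = [288 244; 244 412]
K = P̄·Hᵀ·S⁻¹ = [81/14780 1127/3695; -1212/3695 -107/7390; 51/14780 1257/3695]
x' = x̄ + K·y = [1443/739, 1261/1478, -1719/739]
P' = (I − K·H)·P̄ = [36387/3695 35233/7390 -16503/3695; 35233/7390 9643/3695 -17777/7390; -16503/3695 -17777/7390 10137/3695]

x' = [1443/739, 1261/1478, -1719/739]
P' = [36387/3695 35233/7390 -16503/3695; 35233/7390 9643/3695 -17777/7390; -16503/3695 -17777/7390 10137/3695]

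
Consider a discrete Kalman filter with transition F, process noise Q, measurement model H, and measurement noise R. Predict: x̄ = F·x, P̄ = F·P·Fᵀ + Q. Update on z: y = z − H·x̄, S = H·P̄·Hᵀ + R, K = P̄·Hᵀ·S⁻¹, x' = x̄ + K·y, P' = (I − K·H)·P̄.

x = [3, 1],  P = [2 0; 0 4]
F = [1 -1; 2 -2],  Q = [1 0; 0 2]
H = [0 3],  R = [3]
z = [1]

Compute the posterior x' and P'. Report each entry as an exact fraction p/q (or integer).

x' = [26/79, 30/79]
P' = [121/79 12/79; 12/79 26/79]

x̄ = F·x = [2, 4]
P̄ = F·P·Fᵀ + Q = [7 12; 12 26]
y = z − H·x̄ = [-11]
S = H·P̄·Hᵀ + R = [237]
K = P̄·Hᵀ·S⁻¹ = [12/79; 26/79]
x' = x̄ + K·y = [26/79, 30/79]
P' = (I − K·H)·P̄ = [121/79 12/79; 12/79 26/79]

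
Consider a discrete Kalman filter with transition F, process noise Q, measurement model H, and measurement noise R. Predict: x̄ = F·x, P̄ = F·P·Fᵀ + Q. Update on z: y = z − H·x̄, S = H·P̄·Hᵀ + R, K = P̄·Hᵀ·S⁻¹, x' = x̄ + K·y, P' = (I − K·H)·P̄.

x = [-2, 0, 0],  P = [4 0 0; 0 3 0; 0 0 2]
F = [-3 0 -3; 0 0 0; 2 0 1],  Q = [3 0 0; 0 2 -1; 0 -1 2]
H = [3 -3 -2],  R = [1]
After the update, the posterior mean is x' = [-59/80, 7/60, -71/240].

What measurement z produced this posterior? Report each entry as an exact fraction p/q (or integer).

x̄ = F·x = [6, 0, -4]
P̄ = F·P·Fᵀ + Q = [57 0 -30; 0 2 -1; -30 -1 20]
S = H·P̄·Hᵀ + R = [960]
K = P̄·Hᵀ·S⁻¹ = [77/320; -1/240; -127/960]
x' − x̄ = [-539/80, 7/60, 889/240] = K·y
y = (KᵀK)⁻¹·Kᵀ·(x' − x̄) = [-28]
z = y + H·x̄ = [-28] + [26] = [-2]

z = [-2]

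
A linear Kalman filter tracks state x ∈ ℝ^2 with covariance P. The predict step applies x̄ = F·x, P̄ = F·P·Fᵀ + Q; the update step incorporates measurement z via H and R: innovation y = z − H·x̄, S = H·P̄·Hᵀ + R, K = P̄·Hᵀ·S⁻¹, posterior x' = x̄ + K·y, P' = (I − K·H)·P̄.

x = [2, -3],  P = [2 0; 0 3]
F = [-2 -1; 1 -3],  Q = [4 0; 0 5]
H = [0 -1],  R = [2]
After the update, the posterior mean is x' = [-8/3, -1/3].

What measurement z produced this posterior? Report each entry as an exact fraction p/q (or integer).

x̄ = F·x = [-1, 11]
P̄ = F·P·Fᵀ + Q = [15 5; 5 34]
S = H·P̄·Hᵀ + R = [36]
K = P̄·Hᵀ·S⁻¹ = [-5/36; -17/18]
x' − x̄ = [-5/3, -34/3] = K·y
y = (KᵀK)⁻¹·Kᵀ·(x' − x̄) = [12]
z = y + H·x̄ = [12] + [-11] = [1]

z = [1]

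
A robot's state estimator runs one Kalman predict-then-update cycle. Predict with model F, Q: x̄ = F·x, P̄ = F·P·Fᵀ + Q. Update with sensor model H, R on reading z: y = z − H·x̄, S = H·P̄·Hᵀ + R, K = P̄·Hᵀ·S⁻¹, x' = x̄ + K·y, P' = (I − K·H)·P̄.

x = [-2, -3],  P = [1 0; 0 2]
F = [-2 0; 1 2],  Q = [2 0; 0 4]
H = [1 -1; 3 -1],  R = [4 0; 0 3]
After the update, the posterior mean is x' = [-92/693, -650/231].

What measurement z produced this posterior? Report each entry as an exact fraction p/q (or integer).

z = [2, 2]

x̄ = F·x = [4, -8]
P̄ = F·P·Fᵀ + Q = [6 -2; -2 13]
S = H·P̄·Hᵀ + R = [27 39; 39 82]
K = P̄·Hᵀ·S⁻¹ = [-124/693 76/231; -163/231 8/77]
x' − x̄ = [-2864/693, 1198/231] = K·y
y = (KᵀK)⁻¹·Kᵀ·(x' − x̄) = [-10, -18]
z = y + H·x̄ = [-10, -18] + [12, 20] = [2, 2]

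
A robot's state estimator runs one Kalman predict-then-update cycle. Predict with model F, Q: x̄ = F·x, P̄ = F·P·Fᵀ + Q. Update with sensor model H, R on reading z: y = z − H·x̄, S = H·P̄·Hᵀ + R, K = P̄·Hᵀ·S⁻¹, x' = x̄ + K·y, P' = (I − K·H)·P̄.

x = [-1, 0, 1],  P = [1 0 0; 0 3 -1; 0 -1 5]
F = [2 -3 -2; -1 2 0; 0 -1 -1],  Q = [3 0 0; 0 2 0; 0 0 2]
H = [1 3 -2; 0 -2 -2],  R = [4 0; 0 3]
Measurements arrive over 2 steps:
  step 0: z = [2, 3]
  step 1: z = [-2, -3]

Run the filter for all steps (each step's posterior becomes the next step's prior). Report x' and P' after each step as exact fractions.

step 0: x' = [-24346/4751, 3982/4751, -10549/4751], P' = [137482/4751 -28386/4751 30078/4751; -28386/4751 7150/4751 -6106/4751; 30078/4751 -6106/4751 8380/4751]
step 1: x' = [73226950/50112769, -1982618/50112769, 78284417/50112769], P' = [866693320/50112769 -197983356/50112769 154418268/50112769; -197983356/50112769 58298852/50112769 -34240412/50112769; 154418268/50112769 -34240412/50112769 46063580/50112769]

step 0: x̄ = F·x = [-4, 1, -1]
step 0: P̄ = F·P·Fᵀ + Q = [42 -16 14; -16 15 -4; 14 -4 8]
step 0: y = z − H·x̄ = [1, 3]
step 0: S = H·P̄·Hᵀ + R = [109 -46; -46 63]
step 0: K = P̄·Hᵀ·S⁻¹ = [-1958/4751 -1128/4751; 1319/4751 -696/4751; -1250/4751 -1516/4751]
step 0: x' = x̄ + K·y = [-24346/4751, 3982/4751, -10549/4751]
step 0: P' = (I − K·H)·P̄ = [137482/4751 -28386/4751 30078/4751; -28386/4751 7150/4751 -6106/4751; 30078/4751 -6106/4751 8380/4751]
step 1: x̄ = F·x = [-39540/4751, 32310/4751, 6567/4751]
step 1: P̄ = F·P·Fᵀ + Q = [688787/4751 -431986/4751 4296/4751; -431986/4751 289128/4751 -396/4751; 4296/4751 -396/4751 12820/4751]
step 1: y = z − H·x̄ = [-53758/4751, 63501/4751]
step 1: S = H·P̄·Hᵀ + R = [756875/4751 -827316/4751; -827316/4751 1218877/4751]
step 1: K = P̄·Hᵀ·S⁻¹ = [-9023321/50112769 4149056/7158967; 11348506/50112769 -2291280/7158967; -10107532/50112769 -1126016/7158967]
step 1: x' = x̄ + K·y = [73226950/50112769, -1982618/50112769, 78284417/50112769]
step 1: P' = (I − K·H)·P̄ = [866693320/50112769 -197983356/50112769 154418268/50112769; -197983356/50112769 58298852/50112769 -34240412/50112769; 154418268/50112769 -34240412/50112769 46063580/50112769]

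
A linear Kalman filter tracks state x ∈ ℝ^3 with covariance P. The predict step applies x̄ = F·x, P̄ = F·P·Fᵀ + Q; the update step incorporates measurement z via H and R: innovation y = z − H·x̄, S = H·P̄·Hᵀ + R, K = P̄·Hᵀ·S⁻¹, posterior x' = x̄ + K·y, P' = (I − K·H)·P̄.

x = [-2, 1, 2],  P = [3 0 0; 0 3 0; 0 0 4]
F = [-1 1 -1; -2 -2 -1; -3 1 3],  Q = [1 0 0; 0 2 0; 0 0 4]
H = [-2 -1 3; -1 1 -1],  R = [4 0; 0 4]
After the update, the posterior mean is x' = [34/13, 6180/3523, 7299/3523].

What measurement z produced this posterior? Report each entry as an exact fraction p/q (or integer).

x̄ = F·x = [1, 0, 13]
P̄ = F·P·Fᵀ + Q = [11 4 0; 4 30 0; 0 0 70]
S = H·P̄·Hᵀ + R = [724 -222; -222 107]
K = P̄·Hᵀ·S⁻¹ = [-2/13 -5/13; 853/14092 2597/7046; 3465/14092 -1015/7046]
x' − x̄ = [21/13, 6180/3523, -38500/3523] = K·y
y = (KᵀK)⁻¹·Kᵀ·(x' − x̄) = [-38, 11]
z = y + H·x̄ = [-38, 11] + [37, -14] = [-1, -3]

z = [-1, -3]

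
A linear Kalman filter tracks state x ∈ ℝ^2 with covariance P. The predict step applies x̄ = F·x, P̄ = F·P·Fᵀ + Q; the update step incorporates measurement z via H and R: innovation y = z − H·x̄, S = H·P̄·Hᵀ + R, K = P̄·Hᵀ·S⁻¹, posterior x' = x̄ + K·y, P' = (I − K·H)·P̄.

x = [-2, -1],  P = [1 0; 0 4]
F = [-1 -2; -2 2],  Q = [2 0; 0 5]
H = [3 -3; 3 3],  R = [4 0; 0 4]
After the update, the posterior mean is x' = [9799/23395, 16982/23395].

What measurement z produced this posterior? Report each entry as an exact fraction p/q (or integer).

x̄ = F·x = [4, 2]
P̄ = F·P·Fᵀ + Q = [19 -14; -14 25]
S = H·P̄·Hᵀ + R = [652 -54; -54 148]
K = P̄·Hᵀ·S⁻¹ = [7731/46790 7563/46790; -7767/46790 7599/46790]
x' − x̄ = [-83781/23395, -29808/23395] = K·y
y = (KᵀK)⁻¹·Kᵀ·(x' − x̄) = [-7, -15]
z = y + H·x̄ = [-7, -15] + [6, 18] = [-1, 3]

z = [-1, 3]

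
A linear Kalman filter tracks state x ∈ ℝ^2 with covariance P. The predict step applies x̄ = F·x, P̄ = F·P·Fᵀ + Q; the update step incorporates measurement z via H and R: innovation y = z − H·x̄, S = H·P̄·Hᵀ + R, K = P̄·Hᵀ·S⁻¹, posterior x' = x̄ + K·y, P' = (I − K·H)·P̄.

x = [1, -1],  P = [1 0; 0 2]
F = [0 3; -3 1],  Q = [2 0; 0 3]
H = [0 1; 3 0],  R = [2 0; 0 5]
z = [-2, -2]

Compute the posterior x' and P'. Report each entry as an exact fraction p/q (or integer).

x' = [-471/659, -1440/659]
P' = [355/659 15/659; 15/659 1133/659]

x̄ = F·x = [-3, -4]
P̄ = F·P·Fᵀ + Q = [20 6; 6 14]
y = z − H·x̄ = [2, 7]
S = H·P̄·Hᵀ + R = [16 18; 18 185]
K = P̄·Hᵀ·S⁻¹ = [15/1318 213/659; 1133/1318 9/659]
x' = x̄ + K·y = [-471/659, -1440/659]
P' = (I − K·H)·P̄ = [355/659 15/659; 15/659 1133/659]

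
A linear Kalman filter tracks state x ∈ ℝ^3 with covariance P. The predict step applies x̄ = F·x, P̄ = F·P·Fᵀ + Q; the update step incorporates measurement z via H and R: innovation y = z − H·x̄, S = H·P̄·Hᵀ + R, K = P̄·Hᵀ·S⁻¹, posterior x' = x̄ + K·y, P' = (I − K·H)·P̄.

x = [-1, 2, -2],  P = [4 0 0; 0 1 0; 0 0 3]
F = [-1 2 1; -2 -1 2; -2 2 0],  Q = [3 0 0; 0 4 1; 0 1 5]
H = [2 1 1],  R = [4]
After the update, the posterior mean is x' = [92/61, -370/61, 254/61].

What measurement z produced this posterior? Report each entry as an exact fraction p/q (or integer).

x̄ = F·x = [3, -4, 6]
P̄ = F·P·Fᵀ + Q = [14 12 12; 12 33 15; 12 15 25]
S = H·P̄·Hᵀ + R = [244]
K = P̄·Hᵀ·S⁻¹ = [13/61; 18/61; 16/61]
x' − x̄ = [-91/61, -126/61, -112/61] = K·y
y = (KᵀK)⁻¹·Kᵀ·(x' − x̄) = [-7]
z = y + H·x̄ = [-7] + [8] = [1]

z = [1]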